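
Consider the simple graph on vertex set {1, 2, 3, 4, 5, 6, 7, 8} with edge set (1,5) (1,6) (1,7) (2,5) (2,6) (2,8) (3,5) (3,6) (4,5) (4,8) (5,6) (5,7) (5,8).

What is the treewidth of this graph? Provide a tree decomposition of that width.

Each bag holds 3 vertices, so the decomposition has width 2, which upper-bounds the treewidth. Conversely, {2, 5, 8} is a clique of size 3, and the vertices of any clique must share a bag in every tree decomposition; so some bag has ≥ 3 vertices and tw(G) ≥ 2. Combining the bounds, tw(G) = 2.

Treewidth 2.
One optimal decomposition is:
Bags: B1 = {1, 5, 6}  B2 = {3, 5, 6}  B3 = {2, 5, 6}  B4 = {2, 5, 8}  B5 = {1, 5, 7}  B6 = {4, 5, 8}
Tree: B1–B2, B1–B3, B3–B4, B1–B5, B4–B6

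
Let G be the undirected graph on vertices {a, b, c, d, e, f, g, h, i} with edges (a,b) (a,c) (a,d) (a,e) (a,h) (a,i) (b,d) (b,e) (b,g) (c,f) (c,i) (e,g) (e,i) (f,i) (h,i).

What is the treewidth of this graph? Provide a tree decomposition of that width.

Treewidth 2.
One optimal decomposition is:
Bags: B1 = {a, h, i}  B2 = {a, e, i}  B3 = {a, b, e}  B4 = {a, c, i}  B5 = {c, f, i}  B6 = {b, e, g}  B7 = {a, b, d}
Tree: B1–B2, B2–B3, B1–B4, B4–B5, B3–B6, B3–B7

Each bag holds 3 vertices, so the decomposition has width 2, which upper-bounds the treewidth. On the other hand G contains the 3-clique {b, e, g}. A clique must lie in a single bag of any decomposition, so no decomposition can have width below 2. Therefore the treewidth is 2.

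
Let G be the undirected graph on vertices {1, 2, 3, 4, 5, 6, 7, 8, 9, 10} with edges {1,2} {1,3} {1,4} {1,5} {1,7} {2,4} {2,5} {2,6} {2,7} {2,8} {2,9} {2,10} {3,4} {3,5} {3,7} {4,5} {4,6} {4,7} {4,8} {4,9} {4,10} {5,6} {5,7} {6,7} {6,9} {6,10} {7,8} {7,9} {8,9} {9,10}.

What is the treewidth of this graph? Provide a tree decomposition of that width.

Every bag has size at most 5, so the width is 5 − 1 = 4 and tw(G) ≤ 4. For the lower bound, the 5 vertices {2, 4, 6, 9, 10} are pairwise adjacent, and any tree decomposition puts a clique entirely inside one bag — forcing width ≥ 4. Hence tw(G) = 4 exactly.

Treewidth 4.
Bags: B1 = {2, 4, 5, 6, 7}  B2 = {1, 2, 4, 5, 7}  B3 = {2, 4, 6, 7, 9}  B4 = {1, 3, 4, 5, 7}  B5 = {2, 4, 6, 9, 10}  B6 = {2, 4, 7, 8, 9}
Tree: B1–B2, B1–B3, B2–B4, B3–B5, B3–B6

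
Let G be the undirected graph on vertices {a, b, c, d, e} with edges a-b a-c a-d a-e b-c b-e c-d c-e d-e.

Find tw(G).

A width-3 tree decomposition is:
Bags: B1 = {a, c, d, e}  B2 = {a, b, c, e}
Tree: B1–B2
Each bag holds 4 vertices, so the decomposition has width 3, which upper-bounds the treewidth. Conversely, {a, c, d, e} is a clique of size 4, and the vertices of any clique must share a bag in every tree decomposition; so some bag has ≥ 4 vertices and tw(G) ≥ 3. Therefore the treewidth is 3.

3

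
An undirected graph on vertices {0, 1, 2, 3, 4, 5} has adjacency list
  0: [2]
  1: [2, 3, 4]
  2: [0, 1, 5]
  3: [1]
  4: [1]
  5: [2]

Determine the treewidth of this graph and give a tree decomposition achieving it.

Treewidth 1.
Bags: B1 = {1, 2}  B2 = {0, 2}  B3 = {1, 4}  B4 = {1, 3}  B5 = {2, 5}
Tree: B1–B2, B1–B3, B3–B4, B1–B5

Every bag has size at most 2, so the width is 2 − 1 = 1 and tw(G) ≤ 1. Since G has at least one edge (e.g. 1–2), it is not an edgeless graph, so tw(G) ≥ 1. The upper and lower bounds meet at 1, so that is the treewidth.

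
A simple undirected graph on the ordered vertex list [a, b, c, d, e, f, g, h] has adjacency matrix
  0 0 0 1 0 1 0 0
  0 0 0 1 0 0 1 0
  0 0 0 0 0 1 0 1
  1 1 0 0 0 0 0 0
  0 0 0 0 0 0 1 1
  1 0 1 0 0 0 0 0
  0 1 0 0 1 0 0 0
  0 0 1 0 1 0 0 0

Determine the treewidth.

A width-2 tree decomposition is:
Bags: B1 = {b, e, g}  B2 = {b, d, e}  B3 = {a, d, e}  B4 = {a, e, f}  B5 = {c, e, f}  B6 = {c, e, h}
Tree: B1–B2, B2–B3, B3–B4, B4–B5, B5–B6
Each bag holds 3 vertices, so the decomposition has width 2, which upper-bounds the treewidth. The edges e–g–b–d–a–f–c–h–e form a cycle, so G is not a tree and its treewidth is at least 2. The upper and lower bounds meet at 2, so that is the treewidth.

2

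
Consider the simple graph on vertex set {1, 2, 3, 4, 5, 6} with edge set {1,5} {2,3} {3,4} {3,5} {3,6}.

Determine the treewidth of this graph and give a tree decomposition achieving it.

Treewidth 1.
One such decomposition:
Bags: B1 = {3, 5}  B2 = {1, 5}  B3 = {2, 3}  B4 = {3, 4}  B5 = {3, 6}
Tree: B1–B2, B1–B3, B1–B4, B1–B5

Each bag holds 2 vertices, so the decomposition has width 1, which upper-bounds the treewidth. Since G has at least one edge (e.g. 5–3), it is not an edgeless graph, so tw(G) ≥ 1. The upper and lower bounds meet at 1, so that is the treewidth.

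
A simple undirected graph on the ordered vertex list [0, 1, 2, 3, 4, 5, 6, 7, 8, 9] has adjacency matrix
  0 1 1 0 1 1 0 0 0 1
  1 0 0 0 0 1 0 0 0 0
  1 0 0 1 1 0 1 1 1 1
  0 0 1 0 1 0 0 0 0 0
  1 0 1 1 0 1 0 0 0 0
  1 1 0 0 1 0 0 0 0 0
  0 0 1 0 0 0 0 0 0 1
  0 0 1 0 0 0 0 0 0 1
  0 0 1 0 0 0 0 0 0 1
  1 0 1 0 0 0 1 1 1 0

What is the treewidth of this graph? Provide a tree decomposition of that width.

Treewidth 2.
Bags: B1 = {0, 2, 9}  B2 = {2, 8, 9}  B3 = {0, 2, 4}  B4 = {2, 7, 9}  B5 = {2, 6, 9}  B6 = {0, 4, 5}  B7 = {0, 1, 5}  B8 = {2, 3, 4}
Tree: B1–B2, B1–B3, B1–B4, B2–B5, B3–B6, B6–B7, B3–B8

The largest bag has 3 vertices, giving width 2; this decomposition certifies tw(G) ≤ 2. On the other hand G contains the 3-clique {0, 1, 5}. A clique must lie in a single bag of any decomposition, so no decomposition can have width below 2. Combining the bounds, tw(G) = 2.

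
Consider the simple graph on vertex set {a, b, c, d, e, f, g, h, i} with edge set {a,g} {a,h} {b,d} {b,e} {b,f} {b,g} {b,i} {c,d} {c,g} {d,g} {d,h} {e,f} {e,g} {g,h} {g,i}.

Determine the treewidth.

2

A width-2 tree decomposition is:
Bags: B1 = {b, d, g}  B2 = {b, e, g}  B3 = {d, g, h}  B4 = {b, e, f}  B5 = {c, d, g}  B6 = {b, g, i}  B7 = {a, g, h}
Tree: B1–B2, B1–B3, B2–B4, B1–B5, B1–B6, B3–B7
Each bag holds 3 vertices, so the decomposition has width 2, which upper-bounds the treewidth. On the other hand G contains the 3-clique {d, g, h}. A clique must lie in a single bag of any decomposition, so no decomposition can have width below 2. Therefore the treewidth is 2.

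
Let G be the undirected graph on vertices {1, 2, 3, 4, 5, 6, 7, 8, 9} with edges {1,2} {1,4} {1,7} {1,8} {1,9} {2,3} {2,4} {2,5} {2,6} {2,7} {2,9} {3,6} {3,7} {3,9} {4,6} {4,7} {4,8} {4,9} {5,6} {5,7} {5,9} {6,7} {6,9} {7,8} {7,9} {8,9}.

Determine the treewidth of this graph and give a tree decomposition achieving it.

Every bag has size at most 5, so the width is 5 − 1 = 4 and tw(G) ≤ 4. On the other hand G contains the 5-clique {1, 4, 7, 8, 9}. A clique must lie in a single bag of any decomposition, so no decomposition can have width below 4. Combining the bounds, tw(G) = 4.

Treewidth 4.
One such decomposition:
Bags: B1 = {1, 2, 4, 7, 9}  B2 = {1, 4, 7, 8, 9}  B3 = {2, 4, 6, 7, 9}  B4 = {2, 3, 6, 7, 9}  B5 = {2, 5, 6, 7, 9}
Tree: B1–B2, B1–B3, B3–B4, B4–B5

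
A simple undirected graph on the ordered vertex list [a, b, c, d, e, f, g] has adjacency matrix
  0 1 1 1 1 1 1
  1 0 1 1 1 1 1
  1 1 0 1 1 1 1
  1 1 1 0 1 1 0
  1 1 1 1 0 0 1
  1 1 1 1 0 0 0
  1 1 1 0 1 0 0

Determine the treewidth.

4

A width-4 tree decomposition is:
Bags: B1 = {a, b, c, d, e}  B2 = {a, b, c, d, f}  B3 = {a, b, c, e, g}
Tree: B1–B2, B1–B3
Every bag has size at most 5, so the width is 5 − 1 = 4 and tw(G) ≤ 4. On the other hand G contains the 5-clique {a, b, c, d, e}. A clique must lie in a single bag of any decomposition, so no decomposition can have width below 4. The upper and lower bounds meet at 4, so that is the treewidth.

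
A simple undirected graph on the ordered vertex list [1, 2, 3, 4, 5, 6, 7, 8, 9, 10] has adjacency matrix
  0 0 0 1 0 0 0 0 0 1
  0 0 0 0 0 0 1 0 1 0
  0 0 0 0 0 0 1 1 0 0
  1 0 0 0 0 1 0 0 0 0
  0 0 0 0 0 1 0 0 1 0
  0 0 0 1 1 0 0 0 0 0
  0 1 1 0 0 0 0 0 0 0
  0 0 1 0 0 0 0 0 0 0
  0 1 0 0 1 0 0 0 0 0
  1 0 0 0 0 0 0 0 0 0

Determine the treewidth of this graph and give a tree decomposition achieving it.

Treewidth 1.
Bags: B1 = {1, 10}  B2 = {1, 4}  B3 = {4, 6}  B4 = {5, 6}  B5 = {5, 9}  B6 = {2, 9}  B7 = {2, 7}  B8 = {3, 7}  B9 = {3, 8}
Tree: B1–B2, B2–B3, B3–B4, B4–B5, B5–B6, B6–B7, B7–B8, B8–B9

Each bag holds 2 vertices, so the decomposition has width 1, which upper-bounds the treewidth. G has an edge, so its treewidth is at least 1. The upper and lower bounds meet at 1, so that is the treewidth.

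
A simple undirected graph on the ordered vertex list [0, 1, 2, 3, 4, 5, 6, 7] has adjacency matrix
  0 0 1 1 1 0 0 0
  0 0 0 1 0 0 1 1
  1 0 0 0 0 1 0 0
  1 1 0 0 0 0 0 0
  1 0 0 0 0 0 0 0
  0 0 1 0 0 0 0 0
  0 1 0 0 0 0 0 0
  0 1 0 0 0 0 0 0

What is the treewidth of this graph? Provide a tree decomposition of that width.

Every bag has size at most 2, so the width is 2 − 1 = 1 and tw(G) ≤ 1. Since G has at least one edge (e.g. 3–0), it is not an edgeless graph, so tw(G) ≥ 1. Combining the bounds, tw(G) = 1.

Treewidth 1.
Bags: B1 = {0, 3}  B2 = {1, 3}  B3 = {0, 2}  B4 = {0, 4}  B5 = {1, 7}  B6 = {1, 6}  B7 = {2, 5}
Tree: B1–B2, B1–B3, B3–B4, B2–B5, B2–B6, B3–B7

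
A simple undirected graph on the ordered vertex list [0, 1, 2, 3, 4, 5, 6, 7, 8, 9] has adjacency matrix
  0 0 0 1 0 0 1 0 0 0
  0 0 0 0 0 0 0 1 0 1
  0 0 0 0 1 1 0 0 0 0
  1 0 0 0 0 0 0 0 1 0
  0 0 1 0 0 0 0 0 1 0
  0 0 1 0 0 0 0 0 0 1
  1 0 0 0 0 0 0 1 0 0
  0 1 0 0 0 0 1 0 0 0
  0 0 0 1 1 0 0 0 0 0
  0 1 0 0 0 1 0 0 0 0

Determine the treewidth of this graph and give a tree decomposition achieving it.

The largest bag has 3 vertices, giving width 2; this decomposition certifies tw(G) ≤ 2. For the lower bound, G contains the cycle 4–2–5–9–1–7–6–0–3–8–4, so G is not a forest; only forests have treewidth ≤ 1, hence tw(G) ≥ 2. Combining the bounds, tw(G) = 2.

Treewidth 2.
One optimal decomposition is:
Bags: B1 = {2, 4, 5}  B2 = {4, 5, 9}  B3 = {1, 4, 9}  B4 = {1, 4, 7}  B5 = {4, 6, 7}  B6 = {0, 4, 6}  B7 = {0, 3, 4}  B8 = {3, 4, 8}
Tree: B1–B2, B2–B3, B3–B4, B4–B5, B5–B6, B6–B7, B7–B8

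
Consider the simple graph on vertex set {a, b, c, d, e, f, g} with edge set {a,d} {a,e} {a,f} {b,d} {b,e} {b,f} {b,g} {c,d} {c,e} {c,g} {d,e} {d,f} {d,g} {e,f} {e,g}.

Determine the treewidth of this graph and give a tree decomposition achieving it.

The largest bag has 4 vertices, giving width 3; this decomposition certifies tw(G) ≤ 3. Conversely, {c, d, e, g} is a clique of size 4, and the vertices of any clique must share a bag in every tree decomposition; so some bag has ≥ 4 vertices and tw(G) ≥ 3. Therefore the treewidth is 3.

Treewidth 3.
One optimal decomposition is:
Bags: B1 = {b, d, e, f}  B2 = {b, d, e, g}  B3 = {a, d, e, f}  B4 = {c, d, e, g}
Tree: B1–B2, B1–B3, B2–B4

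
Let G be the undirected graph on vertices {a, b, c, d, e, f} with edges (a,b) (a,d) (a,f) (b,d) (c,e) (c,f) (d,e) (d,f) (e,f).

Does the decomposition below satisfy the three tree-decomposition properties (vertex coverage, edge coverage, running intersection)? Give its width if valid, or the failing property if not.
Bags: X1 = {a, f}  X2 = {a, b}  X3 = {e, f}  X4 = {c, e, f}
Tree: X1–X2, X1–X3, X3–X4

A tree decomposition must satisfy three properties: every vertex lies in some bag; for every edge, both endpoints lie together in some bag; and for every vertex, the bags containing it form a connected subtree. Here vertex d appears in no bag, so the decomposition is invalid.

No — vertex d appears in no bag.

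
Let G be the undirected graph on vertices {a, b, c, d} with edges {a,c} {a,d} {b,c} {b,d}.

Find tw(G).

2

A width-2 tree decomposition is:
Bags: B1 = {a, b, d}  B2 = {a, b, c}
Tree: B1–B2
Every bag has size at most 3, so the width is 3 − 1 = 2 and tw(G) ≤ 2. Since b–d–a–c–b is a cycle in G, G is not acyclic. Forests are exactly the graphs of treewidth ≤ 1, so tw(G) ≥ 2. Therefore the treewidth is 2.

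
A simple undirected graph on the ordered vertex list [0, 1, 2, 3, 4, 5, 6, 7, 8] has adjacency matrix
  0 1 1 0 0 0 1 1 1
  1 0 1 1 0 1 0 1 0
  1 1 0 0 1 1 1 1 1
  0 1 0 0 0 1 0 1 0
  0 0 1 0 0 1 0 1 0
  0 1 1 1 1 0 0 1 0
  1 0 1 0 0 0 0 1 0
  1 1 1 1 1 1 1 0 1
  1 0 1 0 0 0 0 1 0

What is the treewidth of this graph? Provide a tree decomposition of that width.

Every bag has size at most 4, so the width is 4 − 1 = 3 and tw(G) ≤ 3. For the lower bound, the 4 vertices {0, 2, 7, 8} are pairwise adjacent, and any tree decomposition puts a clique entirely inside one bag — forcing width ≥ 3. The upper and lower bounds meet at 3, so that is the treewidth.

Treewidth 3.
Bags: B1 = {0, 1, 2, 7}  B2 = {0, 2, 7, 8}  B3 = {1, 2, 5, 7}  B4 = {2, 4, 5, 7}  B5 = {0, 2, 6, 7}  B6 = {1, 3, 5, 7}
Tree: B1–B2, B1–B3, B3–B4, B1–B5, B3–B6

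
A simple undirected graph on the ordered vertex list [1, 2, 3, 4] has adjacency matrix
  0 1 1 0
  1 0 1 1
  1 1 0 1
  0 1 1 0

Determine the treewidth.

A width-2 tree decomposition is:
Bags: B1 = {1, 2, 3}  B2 = {2, 3, 4}
Tree: B1–B2
The largest bag has 3 vertices, giving width 2; this decomposition certifies tw(G) ≤ 2. Conversely, {1, 2, 3} is a clique of size 3, and the vertices of any clique must share a bag in every tree decomposition; so some bag has ≥ 3 vertices and tw(G) ≥ 2. Hence tw(G) = 2 exactly.

2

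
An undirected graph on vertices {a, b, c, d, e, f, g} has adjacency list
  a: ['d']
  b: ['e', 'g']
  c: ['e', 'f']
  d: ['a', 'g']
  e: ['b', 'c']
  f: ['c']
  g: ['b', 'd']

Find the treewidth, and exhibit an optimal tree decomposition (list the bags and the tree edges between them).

Treewidth 1.
One such decomposition:
Bags: B1 = {a, d}  B2 = {d, g}  B3 = {b, g}  B4 = {b, e}  B5 = {c, e}  B6 = {c, f}
Tree: B1–B2, B2–B3, B3–B4, B4–B5, B5–B6

The largest bag has 2 vertices, giving width 1; this decomposition certifies tw(G) ≤ 1. Any graph with an edge has treewidth ≥ 1, and G has the edge a–d. The upper and lower bounds meet at 1, so that is the treewidth.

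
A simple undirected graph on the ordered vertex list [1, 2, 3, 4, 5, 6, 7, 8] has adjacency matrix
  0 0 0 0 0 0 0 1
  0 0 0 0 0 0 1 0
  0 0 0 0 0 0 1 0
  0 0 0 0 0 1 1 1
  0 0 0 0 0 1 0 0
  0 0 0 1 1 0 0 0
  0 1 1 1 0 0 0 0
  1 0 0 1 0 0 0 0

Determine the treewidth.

A width-1 tree decomposition is:
Bags: B1 = {4, 7}  B2 = {4, 6}  B3 = {5, 6}  B4 = {3, 7}  B5 = {4, 8}  B6 = {2, 7}  B7 = {1, 8}
Tree: B1–B2, B2–B3, B1–B4, B1–B5, B1–B6, B5–B7
Every bag has size at most 2, so the width is 2 − 1 = 1 and tw(G) ≤ 1. Any graph with an edge has treewidth ≥ 1, and G has the edge 7–4. The upper and lower bounds meet at 1, so that is the treewidth.

1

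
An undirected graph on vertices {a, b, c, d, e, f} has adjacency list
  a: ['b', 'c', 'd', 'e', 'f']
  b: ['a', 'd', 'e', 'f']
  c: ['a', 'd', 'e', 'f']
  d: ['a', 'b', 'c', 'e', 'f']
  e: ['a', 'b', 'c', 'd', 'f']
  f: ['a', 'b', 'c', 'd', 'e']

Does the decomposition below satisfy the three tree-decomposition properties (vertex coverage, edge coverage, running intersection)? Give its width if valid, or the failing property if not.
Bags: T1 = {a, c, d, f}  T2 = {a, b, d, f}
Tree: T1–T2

No — vertex e appears in no bag.

A tree decomposition must satisfy three properties: every vertex lies in some bag; for every edge, both endpoints lie together in some bag; and for every vertex, the bags containing it form a connected subtree. Here vertex e appears in no bag, so the decomposition is invalid.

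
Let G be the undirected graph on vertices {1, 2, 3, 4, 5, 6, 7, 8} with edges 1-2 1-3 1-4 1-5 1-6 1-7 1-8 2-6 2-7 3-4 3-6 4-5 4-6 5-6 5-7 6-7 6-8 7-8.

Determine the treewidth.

A width-3 tree decomposition is:
Bags: B1 = {1, 2, 6, 7}  B2 = {1, 5, 6, 7}  B3 = {1, 4, 5, 6}  B4 = {1, 3, 4, 6}  B5 = {1, 6, 7, 8}
Tree: B1–B2, B2–B3, B3–B4, B1–B5
Each bag holds 4 vertices, so the decomposition has width 3, which upper-bounds the treewidth. Conversely, {1, 3, 4, 6} is a clique of size 4, and the vertices of any clique must share a bag in every tree decomposition; so some bag has ≥ 4 vertices and tw(G) ≥ 3. Combining the bounds, tw(G) = 3.

3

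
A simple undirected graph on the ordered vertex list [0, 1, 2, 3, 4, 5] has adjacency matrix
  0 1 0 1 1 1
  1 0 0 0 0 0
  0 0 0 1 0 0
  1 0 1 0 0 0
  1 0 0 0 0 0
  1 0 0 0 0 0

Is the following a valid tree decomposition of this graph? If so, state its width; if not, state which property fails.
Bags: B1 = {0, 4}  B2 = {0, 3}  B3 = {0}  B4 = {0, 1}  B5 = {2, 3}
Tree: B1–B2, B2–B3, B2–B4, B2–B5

No — vertex 5 appears in no bag.

A tree decomposition must satisfy three properties: every vertex lies in some bag; for every edge, both endpoints lie together in some bag; and for every vertex, the bags containing it form a connected subtree. Here vertex 5 appears in no bag, so the decomposition is invalid.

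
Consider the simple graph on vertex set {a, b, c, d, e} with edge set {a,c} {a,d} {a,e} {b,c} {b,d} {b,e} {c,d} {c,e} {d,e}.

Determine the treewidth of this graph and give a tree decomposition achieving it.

Each bag holds 4 vertices, so the decomposition has width 3, which upper-bounds the treewidth. Conversely, {a, c, d, e} is a clique of size 4, and the vertices of any clique must share a bag in every tree decomposition; so some bag has ≥ 4 vertices and tw(G) ≥ 3. Therefore the treewidth is 3.

Treewidth 3.
Bags: B1 = {a, c, d, e}  B2 = {b, c, d, e}
Tree: B1–B2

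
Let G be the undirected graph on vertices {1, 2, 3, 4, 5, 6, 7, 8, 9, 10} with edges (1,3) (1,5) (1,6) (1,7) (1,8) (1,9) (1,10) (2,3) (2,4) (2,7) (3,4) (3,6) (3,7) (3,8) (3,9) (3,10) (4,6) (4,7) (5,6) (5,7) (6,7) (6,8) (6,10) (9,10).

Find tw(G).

A width-3 tree decomposition is:
Bags: B1 = {2, 3, 4, 7}  B2 = {3, 4, 6, 7}  B3 = {1, 3, 6, 7}  B4 = {1, 3, 6, 10}  B5 = {1, 3, 9, 10}  B6 = {1, 3, 6, 8}  B7 = {1, 5, 6, 7}
Tree: B1–B2, B2–B3, B3–B4, B4–B5, B4–B6, B3–B7
The largest bag has 4 vertices, giving width 3; this decomposition certifies tw(G) ≤ 3. Conversely, {1, 3, 9, 10} is a clique of size 4, and the vertices of any clique must share a bag in every tree decomposition; so some bag has ≥ 4 vertices and tw(G) ≥ 3. Combining the bounds, tw(G) = 3.

3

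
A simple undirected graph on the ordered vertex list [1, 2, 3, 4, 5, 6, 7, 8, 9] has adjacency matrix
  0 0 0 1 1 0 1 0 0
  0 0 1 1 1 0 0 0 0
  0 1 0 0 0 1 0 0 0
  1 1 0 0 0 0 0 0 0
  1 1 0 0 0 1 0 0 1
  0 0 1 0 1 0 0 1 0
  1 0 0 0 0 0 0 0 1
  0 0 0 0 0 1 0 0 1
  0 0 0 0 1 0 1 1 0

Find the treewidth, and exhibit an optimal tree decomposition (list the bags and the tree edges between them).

Treewidth 3.
Bags: B1 = {2, 3, 4, 6}  B2 = {2, 4, 5, 6}  B3 = {1, 4, 5, 6}  B4 = {1, 5, 6, 8}  B5 = {1, 5, 8, 9}  B6 = {1, 7, 8, 9}
Tree: B1–B2, B2–B3, B3–B4, B4–B5, B5–B6

Each bag holds 4 vertices, so the decomposition has width 3, which upper-bounds the treewidth. For the lower bound: the 4 vertex sets {2,3,4}, {6}, {5}, {1,7,8,9} are disjoint, each induces a connected subgraph, and every pair is joined by at least one edge of G. Contracting each set to a single vertex therefore yields K_{4} as a minor, and since treewidth is minor-monotone, tw(G) ≥ tw(K_{4}) = 3. The upper and lower bounds meet at 3, so that is the treewidth.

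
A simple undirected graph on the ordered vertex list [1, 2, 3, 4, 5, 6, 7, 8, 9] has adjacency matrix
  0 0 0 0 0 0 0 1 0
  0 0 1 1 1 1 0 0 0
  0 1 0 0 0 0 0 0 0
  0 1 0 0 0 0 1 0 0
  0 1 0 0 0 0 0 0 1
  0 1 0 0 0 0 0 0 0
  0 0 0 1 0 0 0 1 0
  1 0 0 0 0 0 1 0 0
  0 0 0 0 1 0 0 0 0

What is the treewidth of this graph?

1

A width-1 tree decomposition is:
Bags: B1 = {2, 5}  B2 = {2, 4}  B3 = {4, 7}  B4 = {7, 8}  B5 = {2, 3}  B6 = {5, 9}  B7 = {2, 6}  B8 = {1, 8}
Tree: B1–B2, B2–B3, B3–B4, B1–B5, B1–B6, B2–B7, B4–B8
The largest bag has 2 vertices, giving width 1; this decomposition certifies tw(G) ≤ 1. Any graph with an edge has treewidth ≥ 1, and G has the edge 2–5. Therefore the treewidth is 1.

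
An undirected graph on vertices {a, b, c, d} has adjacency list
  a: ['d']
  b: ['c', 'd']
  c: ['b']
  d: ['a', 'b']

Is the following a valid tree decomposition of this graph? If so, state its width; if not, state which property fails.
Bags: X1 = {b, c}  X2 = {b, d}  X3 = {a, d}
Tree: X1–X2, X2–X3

Yes; width 1.

Every vertex of G appears in some bag (union = {a, b, c, d}); every edge is covered by a bag; and for each vertex v the set of bags containing v is connected in the bag tree. The decomposition is therefore valid. The largest bag has 2 vertices, so the width is 1.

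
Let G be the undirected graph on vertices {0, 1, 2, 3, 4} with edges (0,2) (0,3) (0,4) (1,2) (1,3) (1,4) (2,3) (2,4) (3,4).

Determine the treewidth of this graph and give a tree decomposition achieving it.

Treewidth 3.
One optimal decomposition is:
Bags: B1 = {0, 2, 3, 4}  B2 = {1, 2, 3, 4}
Tree: B1–B2

Each bag holds 4 vertices, so the decomposition has width 3, which upper-bounds the treewidth. Conversely, {0, 2, 3, 4} is a clique of size 4, and the vertices of any clique must share a bag in every tree decomposition; so some bag has ≥ 4 vertices and tw(G) ≥ 3. Combining the bounds, tw(G) = 3.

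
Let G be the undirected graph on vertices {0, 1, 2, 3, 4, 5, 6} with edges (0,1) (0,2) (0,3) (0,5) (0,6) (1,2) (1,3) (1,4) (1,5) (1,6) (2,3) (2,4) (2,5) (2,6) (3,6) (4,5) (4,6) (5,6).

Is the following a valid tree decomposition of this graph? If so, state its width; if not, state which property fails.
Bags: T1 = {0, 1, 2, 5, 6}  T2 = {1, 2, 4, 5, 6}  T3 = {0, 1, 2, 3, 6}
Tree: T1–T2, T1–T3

Yes; width 4.

Vertex coverage: the bags together contain {0, 1, 2, 3, 4, 5, 6}, the full vertex set. Edge coverage: each edge of G has both endpoints in at least one bag. Running intersection: for every vertex, the bags containing it form a connected subtree. All three properties hold, so this is a valid tree decomposition of width max|bag| − 1 = 4, and hence tw(G) ≤ 4.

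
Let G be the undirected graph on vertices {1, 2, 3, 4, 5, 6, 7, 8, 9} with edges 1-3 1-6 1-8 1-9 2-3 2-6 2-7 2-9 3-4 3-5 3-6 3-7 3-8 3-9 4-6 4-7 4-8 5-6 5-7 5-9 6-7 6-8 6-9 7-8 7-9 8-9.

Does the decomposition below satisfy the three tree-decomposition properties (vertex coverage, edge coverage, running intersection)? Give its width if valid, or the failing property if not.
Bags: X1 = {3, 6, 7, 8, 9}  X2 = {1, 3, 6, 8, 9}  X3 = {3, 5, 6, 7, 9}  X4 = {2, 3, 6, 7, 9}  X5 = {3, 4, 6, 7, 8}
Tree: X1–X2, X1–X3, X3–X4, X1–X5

Vertex coverage: the bags together contain {1, 2, 3, 4, 5, 6, 7, 8, 9}, the full vertex set. Edge coverage: each edge of G has both endpoints in at least one bag. Running intersection: for every vertex, the bags containing it form a connected subtree. All three properties hold, so this is a valid tree decomposition of width max|bag| − 1 = 4, and hence tw(G) ≤ 4.

Yes; width 4.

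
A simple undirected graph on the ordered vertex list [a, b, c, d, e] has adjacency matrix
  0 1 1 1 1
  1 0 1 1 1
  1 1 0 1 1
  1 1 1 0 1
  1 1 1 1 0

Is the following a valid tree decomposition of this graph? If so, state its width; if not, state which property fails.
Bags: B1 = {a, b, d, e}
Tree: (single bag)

A tree decomposition must satisfy three properties: every vertex lies in some bag; for every edge, both endpoints lie together in some bag; and for every vertex, the bags containing it form a connected subtree. Here vertex c appears in no bag, so the decomposition is invalid.

No — vertex c appears in no bag.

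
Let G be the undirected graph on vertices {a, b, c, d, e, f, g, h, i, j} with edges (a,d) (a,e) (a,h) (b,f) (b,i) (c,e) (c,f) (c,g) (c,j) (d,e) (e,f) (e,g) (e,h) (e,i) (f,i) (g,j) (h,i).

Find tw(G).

A width-2 tree decomposition is:
Bags: B1 = {e, f, i}  B2 = {c, e, f}  B3 = {e, h, i}  B4 = {c, e, g}  B5 = {a, e, h}  B6 = {b, f, i}  B7 = {a, d, e}  B8 = {c, g, j}
Tree: B1–B2, B1–B3, B2–B4, B3–B5, B1–B6, B5–B7, B4–B8
The largest bag has 3 vertices, giving width 2; this decomposition certifies tw(G) ≤ 2. On the other hand G contains the 3-clique {c, g, j}. A clique must lie in a single bag of any decomposition, so no decomposition can have width below 2. Hence tw(G) = 2 exactly.

2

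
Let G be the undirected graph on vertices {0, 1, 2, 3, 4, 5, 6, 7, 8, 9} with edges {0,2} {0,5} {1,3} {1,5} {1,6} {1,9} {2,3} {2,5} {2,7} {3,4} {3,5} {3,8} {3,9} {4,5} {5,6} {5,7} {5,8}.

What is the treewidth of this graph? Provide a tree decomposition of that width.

Each bag holds 3 vertices, so the decomposition has width 2, which upper-bounds the treewidth. Conversely, {1, 3, 9} is a clique of size 3, and the vertices of any clique must share a bag in every tree decomposition; so some bag has ≥ 3 vertices and tw(G) ≥ 2. Therefore the treewidth is 2.

Treewidth 2.
Bags: B1 = {2, 3, 5}  B2 = {3, 4, 5}  B3 = {3, 5, 8}  B4 = {1, 3, 5}  B5 = {1, 5, 6}  B6 = {0, 2, 5}  B7 = {2, 5, 7}  B8 = {1, 3, 9}
Tree: B1–B2, B1–B3, B2–B4, B4–B5, B1–B6, B1–B7, B4–B8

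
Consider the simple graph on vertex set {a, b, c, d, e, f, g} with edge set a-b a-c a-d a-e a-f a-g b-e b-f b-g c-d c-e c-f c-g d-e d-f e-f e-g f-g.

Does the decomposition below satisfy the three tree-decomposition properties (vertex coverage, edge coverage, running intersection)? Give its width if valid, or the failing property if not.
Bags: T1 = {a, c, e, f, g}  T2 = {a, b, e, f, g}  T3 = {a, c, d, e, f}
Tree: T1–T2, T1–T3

Every vertex of G appears in some bag (union = {a, b, c, d, e, f, g}); every edge is covered by a bag; and for each vertex v the set of bags containing v is connected in the bag tree. The decomposition is therefore valid. The largest bag has 5 vertices, so the width is 4.

Yes; width 4.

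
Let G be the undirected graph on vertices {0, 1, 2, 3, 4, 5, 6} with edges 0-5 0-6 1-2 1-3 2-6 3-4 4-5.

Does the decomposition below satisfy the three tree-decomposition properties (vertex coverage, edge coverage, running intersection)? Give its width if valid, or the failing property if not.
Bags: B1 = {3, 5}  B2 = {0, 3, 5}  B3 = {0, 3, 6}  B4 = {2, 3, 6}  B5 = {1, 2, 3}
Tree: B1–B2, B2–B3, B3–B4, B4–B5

A tree decomposition must satisfy three properties: every vertex lies in some bag; for every edge, both endpoints lie together in some bag; and for every vertex, the bags containing it form a connected subtree. Here vertex 4 appears in no bag, so the decomposition is invalid.

No — vertex 4 appears in no bag.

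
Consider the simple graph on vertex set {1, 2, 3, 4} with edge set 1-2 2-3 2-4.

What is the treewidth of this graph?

A width-1 tree decomposition is:
Bags: B1 = {2, 4}  B2 = {1, 2}  B3 = {2, 3}
Tree: B1–B2, B2–B3
Each bag holds 2 vertices, so the decomposition has width 1, which upper-bounds the treewidth. Any graph with an edge has treewidth ≥ 1, and G has the edge 4–2. Hence tw(G) = 1 exactly.

1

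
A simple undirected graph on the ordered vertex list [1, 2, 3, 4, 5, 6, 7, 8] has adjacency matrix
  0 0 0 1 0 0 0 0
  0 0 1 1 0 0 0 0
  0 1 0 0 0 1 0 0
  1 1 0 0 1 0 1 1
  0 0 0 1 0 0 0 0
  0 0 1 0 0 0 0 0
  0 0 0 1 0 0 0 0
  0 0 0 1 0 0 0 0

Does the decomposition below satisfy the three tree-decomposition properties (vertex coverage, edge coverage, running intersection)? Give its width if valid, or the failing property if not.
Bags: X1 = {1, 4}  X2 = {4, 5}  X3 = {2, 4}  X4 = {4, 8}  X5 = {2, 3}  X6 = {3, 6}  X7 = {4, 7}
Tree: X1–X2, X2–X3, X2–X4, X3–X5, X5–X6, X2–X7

Yes; width 1.

Vertex coverage: the bags together contain {1, 2, 3, 4, 5, 6, 7, 8}, the full vertex set. Edge coverage: each edge of G has both endpoints in at least one bag. Running intersection: for every vertex, the bags containing it form a connected subtree. All three properties hold, so this is a valid tree decomposition of width max|bag| − 1 = 1, and hence tw(G) ≤ 1.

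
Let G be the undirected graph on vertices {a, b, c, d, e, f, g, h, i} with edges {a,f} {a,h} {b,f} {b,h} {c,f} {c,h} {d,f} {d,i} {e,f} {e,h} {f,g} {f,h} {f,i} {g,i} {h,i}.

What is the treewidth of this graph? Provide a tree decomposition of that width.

Treewidth 2.
Bags: B1 = {f, h, i}  B2 = {f, g, i}  B3 = {c, f, h}  B4 = {e, f, h}  B5 = {b, f, h}  B6 = {a, f, h}  B7 = {d, f, i}
Tree: B1–B2, B1–B3, B3–B4, B4–B5, B4–B6, B2–B7

The largest bag has 3 vertices, giving width 2; this decomposition certifies tw(G) ≤ 2. For the lower bound, the 3 vertices {d, f, i} are pairwise adjacent, and any tree decomposition puts a clique entirely inside one bag — forcing width ≥ 2. Hence tw(G) = 2 exactly.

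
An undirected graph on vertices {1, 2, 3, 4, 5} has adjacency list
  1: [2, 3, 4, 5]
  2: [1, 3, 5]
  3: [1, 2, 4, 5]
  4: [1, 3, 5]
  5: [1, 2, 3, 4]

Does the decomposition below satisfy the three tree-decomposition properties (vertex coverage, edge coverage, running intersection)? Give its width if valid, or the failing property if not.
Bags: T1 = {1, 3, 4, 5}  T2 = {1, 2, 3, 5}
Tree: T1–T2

Yes; width 3.

Vertex coverage: the bags together contain {1, 2, 3, 4, 5}, the full vertex set. Edge coverage: each edge of G has both endpoints in at least one bag. Running intersection: for every vertex, the bags containing it form a connected subtree. All three properties hold, so this is a valid tree decomposition of width max|bag| − 1 = 3, and hence tw(G) ≤ 3.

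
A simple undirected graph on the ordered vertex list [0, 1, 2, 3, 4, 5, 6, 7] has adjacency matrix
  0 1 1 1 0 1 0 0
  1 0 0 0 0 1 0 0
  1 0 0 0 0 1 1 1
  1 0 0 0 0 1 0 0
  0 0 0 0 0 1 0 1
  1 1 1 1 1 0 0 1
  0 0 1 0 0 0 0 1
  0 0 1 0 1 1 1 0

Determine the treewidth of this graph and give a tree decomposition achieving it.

Treewidth 2.
One such decomposition:
Bags: B1 = {0, 2, 5}  B2 = {2, 5, 7}  B3 = {0, 1, 5}  B4 = {2, 6, 7}  B5 = {0, 3, 5}  B6 = {4, 5, 7}
Tree: B1–B2, B1–B3, B2–B4, B1–B5, B2–B6

The largest bag has 3 vertices, giving width 2; this decomposition certifies tw(G) ≤ 2. On the other hand G contains the 3-clique {0, 1, 5}. A clique must lie in a single bag of any decomposition, so no decomposition can have width below 2. Therefore the treewidth is 2.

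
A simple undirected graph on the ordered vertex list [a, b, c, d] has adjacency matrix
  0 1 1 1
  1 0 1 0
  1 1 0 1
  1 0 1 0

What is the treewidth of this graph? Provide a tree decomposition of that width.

Each bag holds 3 vertices, so the decomposition has width 2, which upper-bounds the treewidth. On the other hand G contains the 3-clique {a, c, d}. A clique must lie in a single bag of any decomposition, so no decomposition can have width below 2. Hence tw(G) = 2 exactly.

Treewidth 2.
One optimal decomposition is:
Bags: B1 = {a, c, d}  B2 = {a, b, c}
Tree: B1–B2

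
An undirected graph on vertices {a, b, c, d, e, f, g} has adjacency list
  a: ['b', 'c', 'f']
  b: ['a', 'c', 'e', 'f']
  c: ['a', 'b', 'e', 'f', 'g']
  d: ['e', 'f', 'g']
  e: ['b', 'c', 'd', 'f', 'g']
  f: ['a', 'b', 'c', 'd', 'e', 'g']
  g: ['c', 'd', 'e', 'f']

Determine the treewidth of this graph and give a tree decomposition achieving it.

Treewidth 3.
One such decomposition:
Bags: B1 = {a, b, c, f}  B2 = {b, c, e, f}  B3 = {c, e, f, g}  B4 = {d, e, f, g}
Tree: B1–B2, B2–B3, B3–B4

Every bag has size at most 4, so the width is 4 − 1 = 3 and tw(G) ≤ 3. On the other hand G contains the 4-clique {d, e, f, g}. A clique must lie in a single bag of any decomposition, so no decomposition can have width below 3. Combining the bounds, tw(G) = 3.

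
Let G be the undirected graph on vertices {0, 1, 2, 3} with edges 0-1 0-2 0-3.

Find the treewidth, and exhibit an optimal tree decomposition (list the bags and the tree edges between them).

Every bag has size at most 2, so the width is 2 − 1 = 1 and tw(G) ≤ 1. G has an edge, so its treewidth is at least 1. The upper and lower bounds meet at 1, so that is the treewidth.

Treewidth 1.
Bags: B1 = {0, 2}  B2 = {0, 3}  B3 = {0, 1}
Tree: B1–B2, B1–B3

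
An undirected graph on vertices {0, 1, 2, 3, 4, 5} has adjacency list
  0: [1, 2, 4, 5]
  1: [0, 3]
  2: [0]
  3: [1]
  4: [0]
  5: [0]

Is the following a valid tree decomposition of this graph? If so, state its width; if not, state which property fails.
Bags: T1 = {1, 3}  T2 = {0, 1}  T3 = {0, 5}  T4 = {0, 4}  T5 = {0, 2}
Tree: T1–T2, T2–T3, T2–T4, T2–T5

Yes; width 1.

Checking the three conditions: (i) the bags cover all of {0, 1, 2, 3, 4, 5}; (ii) for each edge, some bag contains both endpoints; (iii) the bags containing any fixed vertex form a subtree. All hold, so the decomposition is valid with width 2 − 1 = 1.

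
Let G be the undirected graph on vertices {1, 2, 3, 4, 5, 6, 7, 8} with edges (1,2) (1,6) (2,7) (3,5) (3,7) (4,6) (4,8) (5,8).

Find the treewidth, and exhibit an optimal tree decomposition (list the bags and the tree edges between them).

Treewidth 2.
Bags: B1 = {3, 5, 8}  B2 = {3, 4, 8}  B3 = {3, 4, 6}  B4 = {1, 3, 6}  B5 = {1, 2, 3}  B6 = {2, 3, 7}
Tree: B1–B2, B2–B3, B3–B4, B4–B5, B5–B6

Each bag holds 3 vertices, so the decomposition has width 2, which upper-bounds the treewidth. The edges 3–5–8–4–6–1–2–7–3 form a cycle, so G is not a tree and its treewidth is at least 2. Combining the bounds, tw(G) = 2.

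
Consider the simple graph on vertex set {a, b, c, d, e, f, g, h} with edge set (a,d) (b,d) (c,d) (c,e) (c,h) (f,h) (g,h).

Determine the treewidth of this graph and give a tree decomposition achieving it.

Each bag holds 2 vertices, so the decomposition has width 1, which upper-bounds the treewidth. Any graph with an edge has treewidth ≥ 1, and G has the edge c–d. Hence tw(G) = 1 exactly.

Treewidth 1.
One optimal decomposition is:
Bags: B1 = {c, d}  B2 = {a, d}  B3 = {c, h}  B4 = {g, h}  B5 = {b, d}  B6 = {c, e}  B7 = {f, h}
Tree: B1–B2, B1–B3, B3–B4, B2–B5, B3–B6, B4–B7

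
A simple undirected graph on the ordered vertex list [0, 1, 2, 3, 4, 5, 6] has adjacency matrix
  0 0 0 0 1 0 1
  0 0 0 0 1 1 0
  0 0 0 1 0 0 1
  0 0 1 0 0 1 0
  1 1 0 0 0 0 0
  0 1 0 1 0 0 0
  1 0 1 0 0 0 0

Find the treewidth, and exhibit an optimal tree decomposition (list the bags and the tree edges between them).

Every bag has size at most 3, so the width is 3 − 1 = 2 and tw(G) ≤ 2. Since 0–4–1–5–3–2–6–0 is a cycle in G, G is not acyclic. Forests are exactly the graphs of treewidth ≤ 1, so tw(G) ≥ 2. The upper and lower bounds meet at 2, so that is the treewidth.

Treewidth 2.
One such decomposition:
Bags: B1 = {0, 1, 4}  B2 = {0, 1, 5}  B3 = {0, 3, 5}  B4 = {0, 2, 3}  B5 = {0, 2, 6}
Tree: B1–B2, B2–B3, B3–B4, B4–B5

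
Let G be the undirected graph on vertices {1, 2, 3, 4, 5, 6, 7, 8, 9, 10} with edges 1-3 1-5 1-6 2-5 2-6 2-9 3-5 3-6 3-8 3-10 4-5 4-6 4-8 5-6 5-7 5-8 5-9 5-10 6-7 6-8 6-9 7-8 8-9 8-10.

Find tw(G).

A width-3 tree decomposition is:
Bags: B1 = {5, 6, 8, 9}  B2 = {3, 5, 6, 8}  B3 = {4, 5, 6, 8}  B4 = {5, 6, 7, 8}  B5 = {3, 5, 8, 10}  B6 = {2, 5, 6, 9}  B7 = {1, 3, 5, 6}
Tree: B1–B2, B2–B3, B2–B4, B2–B5, B1–B6, B2–B7
Each bag holds 4 vertices, so the decomposition has width 3, which upper-bounds the treewidth. On the other hand G contains the 4-clique {3, 5, 8, 10}. A clique must lie in a single bag of any decomposition, so no decomposition can have width below 3. Combining the bounds, tw(G) = 3.

3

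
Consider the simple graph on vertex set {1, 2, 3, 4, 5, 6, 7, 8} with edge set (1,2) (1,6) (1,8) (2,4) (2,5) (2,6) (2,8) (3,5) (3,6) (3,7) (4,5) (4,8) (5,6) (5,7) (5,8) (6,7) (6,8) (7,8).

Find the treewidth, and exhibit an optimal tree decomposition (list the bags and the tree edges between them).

The largest bag has 4 vertices, giving width 3; this decomposition certifies tw(G) ≤ 3. Conversely, {1, 2, 6, 8} is a clique of size 4, and the vertices of any clique must share a bag in every tree decomposition; so some bag has ≥ 4 vertices and tw(G) ≥ 3. Hence tw(G) = 3 exactly.

Treewidth 3.
One such decomposition:
Bags: B1 = {2, 5, 6, 8}  B2 = {1, 2, 6, 8}  B3 = {5, 6, 7, 8}  B4 = {3, 5, 6, 7}  B5 = {2, 4, 5, 8}
Tree: B1–B2, B1–B3, B3–B4, B1–B5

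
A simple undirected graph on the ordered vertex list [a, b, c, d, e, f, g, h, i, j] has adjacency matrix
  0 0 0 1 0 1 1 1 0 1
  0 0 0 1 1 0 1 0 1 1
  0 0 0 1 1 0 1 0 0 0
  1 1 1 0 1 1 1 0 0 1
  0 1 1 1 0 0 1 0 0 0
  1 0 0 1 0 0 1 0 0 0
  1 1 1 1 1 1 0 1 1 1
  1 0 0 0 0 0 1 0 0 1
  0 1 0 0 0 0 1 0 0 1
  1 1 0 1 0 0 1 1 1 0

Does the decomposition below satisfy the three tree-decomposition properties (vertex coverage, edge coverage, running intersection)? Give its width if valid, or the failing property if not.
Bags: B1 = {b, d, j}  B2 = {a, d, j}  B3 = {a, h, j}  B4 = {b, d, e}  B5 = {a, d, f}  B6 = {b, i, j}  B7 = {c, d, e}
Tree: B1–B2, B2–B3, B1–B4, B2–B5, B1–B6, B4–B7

No — vertex g appears in no bag.

A tree decomposition must satisfy three properties: every vertex lies in some bag; for every edge, both endpoints lie together in some bag; and for every vertex, the bags containing it form a connected subtree. Here vertex g appears in no bag, so the decomposition is invalid.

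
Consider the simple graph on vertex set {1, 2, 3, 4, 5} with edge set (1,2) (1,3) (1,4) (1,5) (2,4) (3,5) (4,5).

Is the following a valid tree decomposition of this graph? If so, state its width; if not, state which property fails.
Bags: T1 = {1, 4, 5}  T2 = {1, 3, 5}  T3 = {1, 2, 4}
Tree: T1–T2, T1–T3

Yes; width 2.

Every vertex of G appears in some bag (union = {1, 2, 3, 4, 5}); every edge is covered by a bag; and for each vertex v the set of bags containing v is connected in the bag tree. The decomposition is therefore valid. The largest bag has 3 vertices, so the width is 2.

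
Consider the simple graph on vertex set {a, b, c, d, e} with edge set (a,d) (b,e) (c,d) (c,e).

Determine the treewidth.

A width-1 tree decomposition is:
Bags: B1 = {b, e}  B2 = {c, e}  B3 = {c, d}  B4 = {a, d}
Tree: B1–B2, B2–B3, B3–B4
Each bag holds 2 vertices, so the decomposition has width 1, which upper-bounds the treewidth. Since G has at least one edge (e.g. b–e), it is not an edgeless graph, so tw(G) ≥ 1. Combining the bounds, tw(G) = 1.

1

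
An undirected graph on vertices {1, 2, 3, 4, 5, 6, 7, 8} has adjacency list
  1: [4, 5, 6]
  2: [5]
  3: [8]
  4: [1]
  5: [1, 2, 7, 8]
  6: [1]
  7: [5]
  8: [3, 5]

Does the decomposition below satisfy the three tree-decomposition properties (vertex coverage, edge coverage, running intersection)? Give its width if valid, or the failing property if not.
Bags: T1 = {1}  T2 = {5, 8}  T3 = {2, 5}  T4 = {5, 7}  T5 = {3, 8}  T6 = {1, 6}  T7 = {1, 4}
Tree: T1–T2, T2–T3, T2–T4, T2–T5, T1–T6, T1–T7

A tree decomposition must satisfy three properties: every vertex lies in some bag; for every edge, both endpoints lie together in some bag; and for every vertex, the bags containing it form a connected subtree. Here edge (5,1) lies in no bag, so the decomposition is invalid.

No — edge (5,1) lies in no bag.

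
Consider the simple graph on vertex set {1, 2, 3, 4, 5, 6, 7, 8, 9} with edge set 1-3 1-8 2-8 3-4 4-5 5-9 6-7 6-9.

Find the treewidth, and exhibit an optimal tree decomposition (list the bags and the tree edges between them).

The largest bag has 2 vertices, giving width 1; this decomposition certifies tw(G) ≤ 1. Since G has at least one edge (e.g. 7–6), it is not an edgeless graph, so tw(G) ≥ 1. The upper and lower bounds meet at 1, so that is the treewidth.

Treewidth 1.
Bags: B1 = {6, 7}  B2 = {6, 9}  B3 = {5, 9}  B4 = {4, 5}  B5 = {3, 4}  B6 = {1, 3}  B7 = {1, 8}  B8 = {2, 8}
Tree: B1–B2, B2–B3, B3–B4, B4–B5, B5–B6, B6–B7, B7–B8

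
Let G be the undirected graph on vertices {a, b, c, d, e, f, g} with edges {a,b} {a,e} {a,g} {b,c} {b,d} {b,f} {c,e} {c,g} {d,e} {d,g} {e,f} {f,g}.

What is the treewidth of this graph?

3

A width-3 tree decomposition is:
Bags: B1 = {b, d, e, g}  B2 = {b, c, e, g}  B3 = {b, e, f, g}  B4 = {a, b, e, g}
Tree: B1–B2, B2–B3, B3–B4
Every bag has size at most 4, so the width is 4 − 1 = 3 and tw(G) ≤ 3. For the lower bound: the 4 vertex sets {b,d}, {c,e}, {g}, {f} are disjoint, each induces a connected subgraph, and every pair is joined by at least one edge of G. Contracting each set to a single vertex therefore yields K_{4} as a minor, and since treewidth is minor-monotone, tw(G) ≥ tw(K_{4}) = 3. Therefore the treewidth is 3.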